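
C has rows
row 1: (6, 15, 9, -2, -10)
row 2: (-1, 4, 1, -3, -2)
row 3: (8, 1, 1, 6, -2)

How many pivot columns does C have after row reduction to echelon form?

3

Row reduce to echelon form.
R2 ← R2 + (1/6)·R1: [0, 13/2, 5/2, -10/3, -11/3]
R3 ← R3 − (4/3)·R1: [0, -19, -11, 26/3, 34/3]
R3 ← R3 + (38/13)·R2: [0, 0, -48/13, -14/13, 8/13]
Echelon form has 3 nonzero rows, so rank(C) = 3.
Each nonzero row contributes one pivot column: 3 pivot columns.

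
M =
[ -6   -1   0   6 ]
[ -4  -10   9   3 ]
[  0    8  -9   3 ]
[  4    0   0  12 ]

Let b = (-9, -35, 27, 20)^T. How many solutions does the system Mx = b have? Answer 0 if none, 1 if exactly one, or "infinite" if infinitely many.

Row reduce the augmented matrix [M | b].
R2 ← R2 − (2/3)·R1: [0, -28/3, 9, -1, -29]
R4 ← R4 + (2/3)·R1: [0, -2/3, 0, 16, 14]
R3 ← R3 + (6/7)·R2: [0, 0, -9/7, 15/7, 15/7]
R4 ← R4 − (1/14)·R2: [0, 0, -9/14, 225/14, 225/14]
R4 ← R4 − (1/2)·R3: [0, 0, 0, 15, 15]
The echelon form has 4 nonzero rows, and every pivot lies in the first 4 columns, so rank(M) = rank([M|b]) = 4.
The system is consistent.
rank = 4 = number of unknowns, so the solution is unique.

1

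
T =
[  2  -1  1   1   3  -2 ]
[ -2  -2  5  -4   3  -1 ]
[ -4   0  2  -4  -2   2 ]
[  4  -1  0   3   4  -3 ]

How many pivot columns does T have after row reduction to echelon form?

Row reduce to echelon form.
R2 ← R2 + R1: [0, -3, 6, -3, 6, -3]
R3 ← R3 + (2)·R1: [0, -2, 4, -2, 4, -2]
R4 ← R4 − (2)·R1: [0, 1, -2, 1, -2, 1]
R3 ← R3 − (2/3)·R2: [0, 0, 0, 0, 0, 0]
R4 ← R4 + (1/3)·R2: [0, 0, 0, 0, 0, 0]
Echelon form has 2 nonzero rows, so rank(T) = 2.
Each nonzero row contributes one pivot column: 2 pivot columns.

2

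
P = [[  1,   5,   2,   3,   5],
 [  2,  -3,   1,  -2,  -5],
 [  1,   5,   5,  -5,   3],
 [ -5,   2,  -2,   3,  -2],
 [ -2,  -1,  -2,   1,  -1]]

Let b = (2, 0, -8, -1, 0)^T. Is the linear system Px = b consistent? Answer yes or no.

Row reduce the augmented matrix [P | b].
R2 ← R2 − (2)·R1: [0, -13, -3, -8, -15, -4]
R3 ← R3 − R1: [0, 0, 3, -8, -2, -10]
R4 ← R4 + (5)·R1: [0, 27, 8, 18, 23, 9]
R5 ← R5 + (2)·R1: [0, 9, 2, 7, 9, 4]
R4 ← R4 + (27/13)·R2: [0, 0, 23/13, 18/13, -106/13, 9/13]
R5 ← R5 + (9/13)·R2: [0, 0, -1/13, 19/13, -18/13, 16/13]
R4 ← R4 − (23/39)·R3: [0, 0, 0, 238/39, -272/39, 257/39]
R5 ← R5 + (1/39)·R3: [0, 0, 0, 49/39, -56/39, 38/39]
R5 ← R5 − (7/34)·R4: [0, 0, 0, 0, 0, -13/34]
The echelon form has 5 nonzero rows; the last pivot sits in the augmented column, so rank(P) = 4 but rank([P|b]) = 5.
Since the ranks differ, the system is inconsistent.

no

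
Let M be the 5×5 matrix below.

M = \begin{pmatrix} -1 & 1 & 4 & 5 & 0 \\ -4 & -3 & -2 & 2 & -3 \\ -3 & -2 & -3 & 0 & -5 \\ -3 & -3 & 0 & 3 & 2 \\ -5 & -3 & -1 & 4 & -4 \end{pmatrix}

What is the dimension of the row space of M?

Row reduce to echelon form.
R2 ← R2 − (4)·R1: [0, -7, -18, -18, -3]
R3 ← R3 − (3)·R1: [0, -5, -15, -15, -5]
R4 ← R4 − (3)·R1: [0, -6, -12, -12, 2]
R5 ← R5 − (5)·R1: [0, -8, -21, -21, -4]
R3 ← R3 − (5/7)·R2: [0, 0, -15/7, -15/7, -20/7]
R4 ← R4 − (6/7)·R2: [0, 0, 24/7, 24/7, 32/7]
R5 ← R5 − (8/7)·R2: [0, 0, -3/7, -3/7, -4/7]
R4 ← R4 + (8/5)·R3: [0, 0, 0, 0, 0]
R5 ← R5 − (1/5)·R3: [0, 0, 0, 0, 0]
Echelon form has 3 nonzero rows, so rank(M) = 3.
The row space has dimension equal to the rank: 3.

3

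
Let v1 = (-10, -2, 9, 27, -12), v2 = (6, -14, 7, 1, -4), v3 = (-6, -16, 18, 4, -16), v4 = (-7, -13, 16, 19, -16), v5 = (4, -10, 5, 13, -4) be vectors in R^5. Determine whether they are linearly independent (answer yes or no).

Form the matrix with these vectors as rows and row reduce.
R2 ← R2 + (3/5)·R1: [0, -76/5, 62/5, 86/5, -56/5]
R3 ← R3 − (3/5)·R1: [0, -74/5, 63/5, -61/5, -44/5]
R4 ← R4 − (7/10)·R1: [0, -58/5, 97/10, 1/10, -38/5]
R5 ← R5 + (2/5)·R1: [0, -54/5, 43/5, 119/5, -44/5]
R3 ← R3 − (37/38)·R2: [0, 0, 10/19, -550/19, 40/19]
R4 ← R4 − (29/38)·R2: [0, 0, 9/38, -495/38, 18/19]
R5 ← R5 − (27/38)·R2: [0, 0, -4/19, 220/19, -16/19]
R4 ← R4 − (9/20)·R3: [0, 0, 0, 0, 0]
R5 ← R5 + (2/5)·R3: [0, 0, 0, 0, 0]
3 nonzero rows, so the 5 vectors span a space of dimension 3.
Since 3 < 5, the vectors are linearly dependent.

no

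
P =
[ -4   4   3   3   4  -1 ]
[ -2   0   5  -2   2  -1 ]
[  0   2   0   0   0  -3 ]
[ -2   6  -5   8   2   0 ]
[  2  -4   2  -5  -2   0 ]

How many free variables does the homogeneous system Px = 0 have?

Row reduce to echelon form.
R2 ← R2 − (1/2)·R1: [0, -2, 7/2, -7/2, 0, -1/2]
R4 ← R4 − (1/2)·R1: [0, 4, -13/2, 13/2, 0, 1/2]
R5 ← R5 + (1/2)·R1: [0, -2, 7/2, -7/2, 0, -1/2]
R3 ← R3 + R2: [0, 0, 7/2, -7/2, 0, -7/2]
R4 ← R4 + (2)·R2: [0, 0, 1/2, -1/2, 0, -1/2]
R5 ← R5 − R2: [0, 0, 0, 0, 0, 0]
R4 ← R4 − (1/7)·R3: [0, 0, 0, 0, 0, 0]
3 nonzero rows, so rank(P) = 3.
P has 6 columns; by rank–nullity, nullity = 6 − 3 = 3.

3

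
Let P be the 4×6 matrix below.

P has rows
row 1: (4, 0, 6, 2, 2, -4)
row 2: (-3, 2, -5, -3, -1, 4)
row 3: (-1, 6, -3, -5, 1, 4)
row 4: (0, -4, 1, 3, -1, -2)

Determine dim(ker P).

4

Row reduce to echelon form.
R2 ← R2 + (3/4)·R1: [0, 2, -1/2, -3/2, 1/2, 1]
R3 ← R3 + (1/4)·R1: [0, 6, -3/2, -9/2, 3/2, 3]
R3 ← R3 − (3)·R2: [0, 0, 0, 0, 0, 0]
R4 ← R4 + (2)·R2: [0, 0, 0, 0, 0, 0]
2 nonzero rows, so rank(P) = 2.
P has 6 columns; by rank–nullity, nullity = 6 − 2 = 4.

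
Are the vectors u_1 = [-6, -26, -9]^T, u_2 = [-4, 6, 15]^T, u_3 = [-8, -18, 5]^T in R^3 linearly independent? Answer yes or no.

Form the matrix with these vectors as rows and row reduce.
R2 ← R2 − (2/3)·R1: [0, 70/3, 21]
R3 ← R3 − (4/3)·R1: [0, 50/3, 17]
R3 ← R3 − (5/7)·R2: [0, 0, 2]
3 nonzero rows, so the 3 vectors span a space of dimension 3.
Since 3 = 3, the vectors are linearly independent.

yes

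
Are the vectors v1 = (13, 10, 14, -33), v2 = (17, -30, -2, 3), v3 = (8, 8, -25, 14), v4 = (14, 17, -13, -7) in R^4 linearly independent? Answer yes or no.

yes

Form the matrix with these vectors as rows and row reduce.
R2 ← R2 − (17/13)·R1: [0, -560/13, -264/13, 600/13]
R3 ← R3 − (8/13)·R1: [0, 24/13, -437/13, 446/13]
R4 ← R4 − (14/13)·R1: [0, 81/13, -365/13, 371/13]
R3 ← R3 + (3/70)·R2: [0, 0, -1207/35, 254/7]
R4 ← R4 + (81/560)·R2: [0, 0, -2171/70, 493/14]
R4 ← R4 − (2171/2414)·R3: [0, 0, 0, 6231/2414]
4 nonzero rows, so the 4 vectors span a space of dimension 4.
Since 4 = 4, the vectors are linearly independent.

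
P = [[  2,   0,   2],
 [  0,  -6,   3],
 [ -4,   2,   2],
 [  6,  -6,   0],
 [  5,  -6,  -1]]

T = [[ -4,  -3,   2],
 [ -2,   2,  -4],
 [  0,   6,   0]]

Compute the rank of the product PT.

First compute PT:
[[ -8,   6,   4],
 [ 12,   6,  24],
 [ 12,  28, -16],
 [-12, -30,  36],
 [ -8, -33,  34]]
Now row reduce the product.
R2 ← R2 + (3/2)·R1: [0, 15, 30]
R3 ← R3 + (3/2)·R1: [0, 37, -10]
R4 ← R4 − (3/2)·R1: [0, -39, 30]
R5 ← R5 − R1: [0, -39, 30]
R3 ← R3 − (37/15)·R2: [0, 0, -84]
R4 ← R4 + (13/5)·R2: [0, 0, 108]
R5 ← R5 + (13/5)·R2: [0, 0, 108]
R4 ← R4 + (9/7)·R3: [0, 0, 0]
R5 ← R5 + (9/7)·R3: [0, 0, 0]
3 nonzero rows, so rank(PT) = 3.

3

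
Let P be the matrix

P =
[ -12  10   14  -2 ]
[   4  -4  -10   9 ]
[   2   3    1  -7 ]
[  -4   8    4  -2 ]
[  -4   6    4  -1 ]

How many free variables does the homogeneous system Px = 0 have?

Row reduce to echelon form.
R2 ← R2 + (1/3)·R1: [0, -2/3, -16/3, 25/3]
R3 ← R3 + (1/6)·R1: [0, 14/3, 10/3, -22/3]
R4 ← R4 − (1/3)·R1: [0, 14/3, -2/3, -4/3]
R5 ← R5 − (1/3)·R1: [0, 8/3, -2/3, -1/3]
R3 ← R3 + (7)·R2: [0, 0, -34, 51]
R4 ← R4 + (7)·R2: [0, 0, -38, 57]
R5 ← R5 + (4)·R2: [0, 0, -22, 33]
R4 ← R4 − (19/17)·R3: [0, 0, 0, 0]
R5 ← R5 − (11/17)·R3: [0, 0, 0, 0]
3 nonzero rows, so rank(P) = 3.
P has 4 columns; by rank–nullity, nullity = 4 − 3 = 1.

1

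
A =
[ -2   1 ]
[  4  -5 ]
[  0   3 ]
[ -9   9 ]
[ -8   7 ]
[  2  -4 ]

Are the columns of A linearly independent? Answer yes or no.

Row reduce A to echelon form.
R2 ← R2 + (2)·R1: [0, -3]
R4 ← R4 − (9/2)·R1: [0, 9/2]
R5 ← R5 − (4)·R1: [0, 3]
R6 ← R6 + R1: [0, -3]
R3 ← R3 + R2: [0, 0]
R4 ← R4 + (3/2)·R2: [0, 0]
R5 ← R5 + R2: [0, 0]
R6 ← R6 − R2: [0, 0]
2 pivots among 2 columns.
Every column is a pivot column, so the columns are linearly independent.

yes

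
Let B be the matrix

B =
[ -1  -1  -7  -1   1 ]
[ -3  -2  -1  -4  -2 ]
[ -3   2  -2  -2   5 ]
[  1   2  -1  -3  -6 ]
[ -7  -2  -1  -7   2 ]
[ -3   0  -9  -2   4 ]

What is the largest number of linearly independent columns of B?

5

Row reduce to echelon form.
R2 ← R2 − (3)·R1: [0, 1, 20, -1, -5]
R3 ← R3 − (3)·R1: [0, 5, 19, 1, 2]
R4 ← R4 + R1: [0, 1, -8, -4, -5]
R5 ← R5 − (7)·R1: [0, 5, 48, 0, -5]
R6 ← R6 − (3)·R1: [0, 3, 12, 1, 1]
R3 ← R3 − (5)·R2: [0, 0, -81, 6, 27]
R4 ← R4 − R2: [0, 0, -28, -3, 0]
R5 ← R5 − (5)·R2: [0, 0, -52, 5, 20]
R6 ← R6 − (3)·R2: [0, 0, -48, 4, 16]
R4 ← R4 − (28/81)·R3: [0, 0, 0, -137/27, -28/3]
R5 ← R5 − (52/81)·R3: [0, 0, 0, 31/27, 8/3]
R6 ← R6 − (16/27)·R3: [0, 0, 0, 4/9, 0]
R5 ← R5 + (31/137)·R4: [0, 0, 0, 0, 76/137]
R6 ← R6 + (12/137)·R4: [0, 0, 0, 0, -112/137]
R6 ← R6 + (28/19)·R5: [0, 0, 0, 0, 0]
Echelon form has 5 nonzero rows, so rank(B) = 5.
The rank gives the maximum number of linearly independent columns: 5.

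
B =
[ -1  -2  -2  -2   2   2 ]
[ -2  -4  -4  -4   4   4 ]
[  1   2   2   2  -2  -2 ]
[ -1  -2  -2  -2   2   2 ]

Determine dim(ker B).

Row reduce to echelon form.
R2 ← R2 − (2)·R1: [0, 0, 0, 0, 0, 0]
R3 ← R3 + R1: [0, 0, 0, 0, 0, 0]
R4 ← R4 − R1: [0, 0, 0, 0, 0, 0]
1 nonzero row, so rank(B) = 1.
B has 6 columns; by rank–nullity, nullity = 6 − 1 = 5.

5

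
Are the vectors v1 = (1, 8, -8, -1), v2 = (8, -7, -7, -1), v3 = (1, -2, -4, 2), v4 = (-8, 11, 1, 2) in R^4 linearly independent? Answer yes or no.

Form the matrix with these vectors as rows and row reduce.
R2 ← R2 − (8)·R1: [0, -71, 57, 7]
R3 ← R3 − R1: [0, -10, 4, 3]
R4 ← R4 + (8)·R1: [0, 75, -63, -6]
R3 ← R3 − (10/71)·R2: [0, 0, -286/71, 143/71]
R4 ← R4 + (75/71)·R2: [0, 0, -198/71, 99/71]
R4 ← R4 − (9/13)·R3: [0, 0, 0, 0]
3 nonzero rows, so the 4 vectors span a space of dimension 3.
Since 3 < 4, the vectors are linearly dependent.

no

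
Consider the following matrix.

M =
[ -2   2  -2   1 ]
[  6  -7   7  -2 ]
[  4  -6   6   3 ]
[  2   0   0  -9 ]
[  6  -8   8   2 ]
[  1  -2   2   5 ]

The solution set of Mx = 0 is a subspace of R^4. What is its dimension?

1

Row reduce to echelon form.
R2 ← R2 + (3)·R1: [0, -1, 1, 1]
R3 ← R3 + (2)·R1: [0, -2, 2, 5]
R4 ← R4 + R1: [0, 2, -2, -8]
R5 ← R5 + (3)·R1: [0, -2, 2, 5]
R6 ← R6 + (1/2)·R1: [0, -1, 1, 11/2]
R3 ← R3 − (2)·R2: [0, 0, 0, 3]
R4 ← R4 + (2)·R2: [0, 0, 0, -6]
R5 ← R5 − (2)·R2: [0, 0, 0, 3]
R6 ← R6 − R2: [0, 0, 0, 9/2]
R4 ← R4 + (2)·R3: [0, 0, 0, 0]
R5 ← R5 − R3: [0, 0, 0, 0]
R6 ← R6 − (3/2)·R3: [0, 0, 0, 0]
3 nonzero rows, so rank(M) = 3.
M has 4 columns; by rank–nullity, nullity = 4 − 3 = 1.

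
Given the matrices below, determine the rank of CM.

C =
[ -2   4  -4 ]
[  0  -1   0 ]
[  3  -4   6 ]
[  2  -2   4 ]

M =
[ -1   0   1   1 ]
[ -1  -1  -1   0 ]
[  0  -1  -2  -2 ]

First compute CM:
[[ -2,   0,   2,   6],
 [  1,   1,   1,   0],
 [  1,  -2,  -5,  -9],
 [  0,  -2,  -4,  -6]]
Now row reduce the product.
R2 ← R2 + (1/2)·R1: [0, 1, 2, 3]
R3 ← R3 + (1/2)·R1: [0, -2, -4, -6]
R3 ← R3 + (2)·R2: [0, 0, 0, 0]
R4 ← R4 + (2)·R2: [0, 0, 0, 0]
2 nonzero rows, so rank(CM) = 2.

2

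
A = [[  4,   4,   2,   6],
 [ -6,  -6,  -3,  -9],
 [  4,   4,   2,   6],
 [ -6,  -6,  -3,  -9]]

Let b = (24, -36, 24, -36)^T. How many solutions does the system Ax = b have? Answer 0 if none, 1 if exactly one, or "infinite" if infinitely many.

infinite

Row reduce the augmented matrix [A | b].
R2 ← R2 + (3/2)·R1: [0, 0, 0, 0, 0]
R3 ← R3 − R1: [0, 0, 0, 0, 0]
R4 ← R4 + (3/2)·R1: [0, 0, 0, 0, 0]
The echelon form has 1 nonzero rows, and every pivot lies in the first 4 columns, so rank(A) = rank([A|b]) = 1.
The system is consistent.
rank = 1 < 4 unknowns, so there are infinitely many solutions.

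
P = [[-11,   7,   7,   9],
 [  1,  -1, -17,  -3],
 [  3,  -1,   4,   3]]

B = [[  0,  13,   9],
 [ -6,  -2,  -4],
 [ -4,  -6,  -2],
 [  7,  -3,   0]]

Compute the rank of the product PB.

3

First compute PB:
[[ -7, -226, -141],
 [ 53, 126,  47],
 [ 11,   8,  23]]
Now row reduce the product.
R2 ← R2 + (53/7)·R1: [0, -11096/7, -7144/7]
R3 ← R3 + (11/7)·R1: [0, -2430/7, -1390/7]
R3 ← R3 − (1215/5548)·R2: [0, 0, 1820/73]
3 nonzero rows, so rank(PB) = 3.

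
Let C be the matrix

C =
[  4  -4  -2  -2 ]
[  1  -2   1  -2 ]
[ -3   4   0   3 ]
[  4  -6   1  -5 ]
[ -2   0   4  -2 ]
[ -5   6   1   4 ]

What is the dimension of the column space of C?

Row reduce to echelon form.
R2 ← R2 − (1/4)·R1: [0, -1, 3/2, -3/2]
R3 ← R3 + (3/4)·R1: [0, 1, -3/2, 3/2]
R4 ← R4 − R1: [0, -2, 3, -3]
R5 ← R5 + (1/2)·R1: [0, -2, 3, -3]
R6 ← R6 + (5/4)·R1: [0, 1, -3/2, 3/2]
R3 ← R3 + R2: [0, 0, 0, 0]
R4 ← R4 − (2)·R2: [0, 0, 0, 0]
R5 ← R5 − (2)·R2: [0, 0, 0, 0]
R6 ← R6 + R2: [0, 0, 0, 0]
Echelon form has 2 nonzero rows, so rank(C) = 2.
The column space has dimension equal to the rank: 2.

2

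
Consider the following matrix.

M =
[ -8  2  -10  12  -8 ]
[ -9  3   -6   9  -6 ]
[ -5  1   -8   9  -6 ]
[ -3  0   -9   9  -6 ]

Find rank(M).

2

Row reduce to echelon form.
R2 ← R2 − (9/8)·R1: [0, 3/4, 21/4, -9/2, 3]
R3 ← R3 − (5/8)·R1: [0, -1/4, -7/4, 3/2, -1]
R4 ← R4 − (3/8)·R1: [0, -3/4, -21/4, 9/2, -3]
R3 ← R3 + (1/3)·R2: [0, 0, 0, 0, 0]
R4 ← R4 + R2: [0, 0, 0, 0, 0]
Echelon form has 2 nonzero rows, so rank(M) = 2.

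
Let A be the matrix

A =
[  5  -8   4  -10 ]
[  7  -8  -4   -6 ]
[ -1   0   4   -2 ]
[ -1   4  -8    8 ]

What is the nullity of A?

Row reduce to echelon form.
R2 ← R2 − (7/5)·R1: [0, 16/5, -48/5, 8]
R3 ← R3 + (1/5)·R1: [0, -8/5, 24/5, -4]
R4 ← R4 + (1/5)·R1: [0, 12/5, -36/5, 6]
R3 ← R3 + (1/2)·R2: [0, 0, 0, 0]
R4 ← R4 − (3/4)·R2: [0, 0, 0, 0]
2 nonzero rows, so rank(A) = 2.
A has 4 columns; by rank–nullity, nullity = 4 − 2 = 2.

2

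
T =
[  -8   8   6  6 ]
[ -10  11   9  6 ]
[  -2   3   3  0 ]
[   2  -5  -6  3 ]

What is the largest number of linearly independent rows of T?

2

Row reduce to echelon form.
R2 ← R2 − (5/4)·R1: [0, 1, 3/2, -3/2]
R3 ← R3 − (1/4)·R1: [0, 1, 3/2, -3/2]
R4 ← R4 + (1/4)·R1: [0, -3, -9/2, 9/2]
R3 ← R3 − R2: [0, 0, 0, 0]
R4 ← R4 + (3)·R2: [0, 0, 0, 0]
Echelon form has 2 nonzero rows, so rank(T) = 2.
The rank gives the maximum number of linearly independent rows: 2.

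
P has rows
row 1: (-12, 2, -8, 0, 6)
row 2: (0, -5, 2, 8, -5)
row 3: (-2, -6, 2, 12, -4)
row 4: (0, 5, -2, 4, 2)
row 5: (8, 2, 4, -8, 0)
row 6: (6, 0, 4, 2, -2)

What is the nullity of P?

Row reduce to echelon form.
R3 ← R3 − (1/6)·R1: [0, -19/3, 10/3, 12, -5]
R5 ← R5 + (2/3)·R1: [0, 10/3, -4/3, -8, 4]
R6 ← R6 + (1/2)·R1: [0, 1, 0, 2, 1]
R3 ← R3 − (19/15)·R2: [0, 0, 4/5, 28/15, 4/3]
R4 ← R4 + R2: [0, 0, 0, 12, -3]
R5 ← R5 + (2/3)·R2: [0, 0, 0, -8/3, 2/3]
R6 ← R6 + (1/5)·R2: [0, 0, 2/5, 18/5, 0]
R6 ← R6 − (1/2)·R3: [0, 0, 0, 8/3, -2/3]
R5 ← R5 + (2/9)·R4: [0, 0, 0, 0, 0]
R6 ← R6 − (2/9)·R4: [0, 0, 0, 0, 0]
4 nonzero rows, so rank(P) = 4.
P has 5 columns; by rank–nullity, nullity = 5 − 4 = 1.

1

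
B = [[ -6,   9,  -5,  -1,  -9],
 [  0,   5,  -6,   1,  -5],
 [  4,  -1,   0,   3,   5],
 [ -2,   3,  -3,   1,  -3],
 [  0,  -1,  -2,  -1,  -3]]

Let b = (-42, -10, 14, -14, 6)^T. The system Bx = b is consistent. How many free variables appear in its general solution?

1

Row reduce the augmented matrix [B | b].
R3 ← R3 + (2/3)·R1: [0, 5, -10/3, 7/3, -1, -14]
R4 ← R4 − (1/3)·R1: [0, 0, -4/3, 4/3, 0, 0]
R3 ← R3 − R2: [0, 0, 8/3, 4/3, 4, -4]
R5 ← R5 + (1/5)·R2: [0, 0, -16/5, -4/5, -4, 4]
R4 ← R4 + (1/2)·R3: [0, 0, 0, 2, 2, -2]
R5 ← R5 + (6/5)·R3: [0, 0, 0, 4/5, 4/5, -4/5]
R5 ← R5 − (2/5)·R4: [0, 0, 0, 0, 0, 0]
The echelon form has 4 nonzero rows, and every pivot lies in the first 5 columns, so rank(B) = rank([B|b]) = 4.
The system is consistent.
Free variables = (unknowns) − (rank) = 5 − 4 = 1.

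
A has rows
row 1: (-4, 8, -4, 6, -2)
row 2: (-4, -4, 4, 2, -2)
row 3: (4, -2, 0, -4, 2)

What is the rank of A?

Row reduce to echelon form.
R2 ← R2 − R1: [0, -12, 8, -4, 0]
R3 ← R3 + R1: [0, 6, -4, 2, 0]
R3 ← R3 + (1/2)·R2: [0, 0, 0, 0, 0]
Echelon form has 2 nonzero rows, so rank(A) = 2.

2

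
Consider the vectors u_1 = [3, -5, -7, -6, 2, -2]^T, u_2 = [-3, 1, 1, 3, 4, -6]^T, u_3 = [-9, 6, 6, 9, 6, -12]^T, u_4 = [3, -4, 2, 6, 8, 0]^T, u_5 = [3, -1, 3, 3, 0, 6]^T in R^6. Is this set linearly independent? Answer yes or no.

Form the matrix with these vectors as rows and row reduce.
R2 ← R2 + R1: [0, -4, -6, -3, 6, -8]
R3 ← R3 + (3)·R1: [0, -9, -15, -9, 12, -18]
R4 ← R4 − R1: [0, 1, 9, 12, 6, 2]
R5 ← R5 − R1: [0, 4, 10, 9, -2, 8]
R3 ← R3 − (9/4)·R2: [0, 0, -3/2, -9/4, -3/2, 0]
R4 ← R4 + (1/4)·R2: [0, 0, 15/2, 45/4, 15/2, 0]
R5 ← R5 + R2: [0, 0, 4, 6, 4, 0]
R4 ← R4 + (5)·R3: [0, 0, 0, 0, 0, 0]
R5 ← R5 + (8/3)·R3: [0, 0, 0, 0, 0, 0]
3 nonzero rows, so the 5 vectors span a space of dimension 3.
Since 3 < 5, the vectors are linearly dependent.

no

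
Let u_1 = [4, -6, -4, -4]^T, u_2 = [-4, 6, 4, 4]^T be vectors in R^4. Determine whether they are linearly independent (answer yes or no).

no

Form the matrix with these vectors as rows and row reduce.
R2 ← R2 + R1: [0, 0, 0, 0]
1 nonzero row, so the 2 vectors span a space of dimension 1.
Since 1 < 2, the vectors are linearly dependent.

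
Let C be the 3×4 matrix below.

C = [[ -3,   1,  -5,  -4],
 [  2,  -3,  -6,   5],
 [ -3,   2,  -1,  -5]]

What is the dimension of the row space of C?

2

Row reduce to echelon form.
R2 ← R2 + (2/3)·R1: [0, -7/3, -28/3, 7/3]
R3 ← R3 − R1: [0, 1, 4, -1]
R3 ← R3 + (3/7)·R2: [0, 0, 0, 0]
Echelon form has 2 nonzero rows, so rank(C) = 2.
The row space has dimension equal to the rank: 2.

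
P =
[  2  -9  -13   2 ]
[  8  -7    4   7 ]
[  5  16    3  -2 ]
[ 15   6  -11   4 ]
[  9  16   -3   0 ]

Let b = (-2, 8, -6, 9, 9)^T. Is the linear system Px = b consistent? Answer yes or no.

Row reduce the augmented matrix [P | b].
R2 ← R2 − (4)·R1: [0, 29, 56, -1, 16]
R3 ← R3 − (5/2)·R1: [0, 77/2, 71/2, -7, -1]
R4 ← R4 − (15/2)·R1: [0, 147/2, 173/2, -11, 24]
R5 ← R5 − (9/2)·R1: [0, 113/2, 111/2, -9, 18]
R3 ← R3 − (77/58)·R2: [0, 0, -2253/58, -329/58, -645/29]
R4 ← R4 − (147/58)·R2: [0, 0, -3215/58, -491/58, -480/29]
R5 ← R5 − (113/58)·R2: [0, 0, -3109/58, -409/58, -382/29]
R4 ← R4 − (3215/2253)·R3: [0, 0, 0, -836/2253, 11405/751]
R5 ← R5 − (3109/2253)·R3: [0, 0, 0, 1748/2253, 13157/751]
R5 ← R5 + (23/11)·R4: [0, 0, 0, 0, 542/11]
The echelon form has 5 nonzero rows; the last pivot sits in the augmented column, so rank(P) = 4 but rank([P|b]) = 5.
Since the ranks differ, the system is inconsistent.

no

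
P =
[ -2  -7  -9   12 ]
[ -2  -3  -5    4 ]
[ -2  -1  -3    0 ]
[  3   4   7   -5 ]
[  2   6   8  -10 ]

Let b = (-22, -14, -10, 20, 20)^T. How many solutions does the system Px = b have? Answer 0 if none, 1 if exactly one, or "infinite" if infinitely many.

infinite

Row reduce the augmented matrix [P | b].
R2 ← R2 − R1: [0, 4, 4, -8, 8]
R3 ← R3 − R1: [0, 6, 6, -12, 12]
R4 ← R4 + (3/2)·R1: [0, -13/2, -13/2, 13, -13]
R5 ← R5 + R1: [0, -1, -1, 2, -2]
R3 ← R3 − (3/2)·R2: [0, 0, 0, 0, 0]
R4 ← R4 + (13/8)·R2: [0, 0, 0, 0, 0]
R5 ← R5 + (1/4)·R2: [0, 0, 0, 0, 0]
The echelon form has 2 nonzero rows, and every pivot lies in the first 4 columns, so rank(P) = rank([P|b]) = 2.
The system is consistent.
rank = 2 < 4 unknowns, so there are infinitely many solutions.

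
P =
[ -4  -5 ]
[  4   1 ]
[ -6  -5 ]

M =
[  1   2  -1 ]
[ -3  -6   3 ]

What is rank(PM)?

First compute PM:
[[ 11,  22, -11],
 [  1,   2,  -1],
 [  9,  18,  -9]]
Now row reduce the product.
R2 ← R2 − (1/11)·R1: [0, 0, 0]
R3 ← R3 − (9/11)·R1: [0, 0, 0]
1 nonzero row, so rank(PM) = 1.

1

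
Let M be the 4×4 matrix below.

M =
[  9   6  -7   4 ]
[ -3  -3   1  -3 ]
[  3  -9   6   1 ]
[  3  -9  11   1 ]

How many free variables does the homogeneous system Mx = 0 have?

0

Row reduce to echelon form.
R2 ← R2 + (1/3)·R1: [0, -1, -4/3, -5/3]
R3 ← R3 − (1/3)·R1: [0, -11, 25/3, -1/3]
R4 ← R4 − (1/3)·R1: [0, -11, 40/3, -1/3]
R3 ← R3 − (11)·R2: [0, 0, 23, 18]
R4 ← R4 − (11)·R2: [0, 0, 28, 18]
R4 ← R4 − (28/23)·R3: [0, 0, 0, -90/23]
4 nonzero rows, so rank(M) = 4.
M has 4 columns; by rank–nullity, nullity = 4 − 4 = 0.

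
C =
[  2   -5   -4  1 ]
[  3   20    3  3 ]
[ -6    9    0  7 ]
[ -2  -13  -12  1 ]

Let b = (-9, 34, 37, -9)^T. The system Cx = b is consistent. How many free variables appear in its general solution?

0

Row reduce the augmented matrix [C | b].
R2 ← R2 − (3/2)·R1: [0, 55/2, 9, 3/2, 95/2]
R3 ← R3 + (3)·R1: [0, -6, -12, 10, 10]
R4 ← R4 + R1: [0, -18, -16, 2, -18]
R3 ← R3 + (12/55)·R2: [0, 0, -552/55, 568/55, 224/11]
R4 ← R4 + (36/55)·R2: [0, 0, -556/55, 164/55, 144/11]
R4 ← R4 − (139/138)·R3: [0, 0, 0, -512/69, -512/69]
The echelon form has 4 nonzero rows, and every pivot lies in the first 4 columns, so rank(C) = rank([C|b]) = 4.
The system is consistent.
Free variables = (unknowns) − (rank) = 4 − 4 = 0.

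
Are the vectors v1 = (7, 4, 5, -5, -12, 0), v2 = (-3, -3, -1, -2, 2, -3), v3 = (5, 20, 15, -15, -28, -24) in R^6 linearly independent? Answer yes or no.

yes

Form the matrix with these vectors as rows and row reduce.
R2 ← R2 + (3/7)·R1: [0, -9/7, 8/7, -29/7, -22/7, -3]
R3 ← R3 − (5/7)·R1: [0, 120/7, 80/7, -80/7, -136/7, -24]
R3 ← R3 + (40/3)·R2: [0, 0, 80/3, -200/3, -184/3, -64]
3 nonzero rows, so the 3 vectors span a space of dimension 3.
Since 3 = 3, the vectors are linearly independent.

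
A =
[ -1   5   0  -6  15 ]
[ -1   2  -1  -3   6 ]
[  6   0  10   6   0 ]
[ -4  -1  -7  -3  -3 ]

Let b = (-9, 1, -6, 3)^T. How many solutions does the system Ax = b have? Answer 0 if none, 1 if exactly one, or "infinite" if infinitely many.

Row reduce the augmented matrix [A | b].
R2 ← R2 − R1: [0, -3, -1, 3, -9, 10]
R3 ← R3 + (6)·R1: [0, 30, 10, -30, 90, -60]
R4 ← R4 − (4)·R1: [0, -21, -7, 21, -63, 39]
R3 ← R3 + (10)·R2: [0, 0, 0, 0, 0, 40]
R4 ← R4 − (7)·R2: [0, 0, 0, 0, 0, -31]
R4 ← R4 + (31/40)·R3: [0, 0, 0, 0, 0, 0]
The echelon form has 3 nonzero rows; the last pivot sits in the augmented column, so rank(A) = 2 but rank([A|b]) = 3.
Since the ranks differ, the system is inconsistent.
It has no solutions.

0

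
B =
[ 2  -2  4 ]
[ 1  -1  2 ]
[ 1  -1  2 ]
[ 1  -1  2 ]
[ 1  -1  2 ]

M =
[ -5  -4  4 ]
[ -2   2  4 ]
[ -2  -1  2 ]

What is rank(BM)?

1

First compute BM:
[[-14, -16,   8],
 [ -7,  -8,   4],
 [ -7,  -8,   4],
 [ -7,  -8,   4],
 [ -7,  -8,   4]]
Now row reduce the product.
R2 ← R2 − (1/2)·R1: [0, 0, 0]
R3 ← R3 − (1/2)·R1: [0, 0, 0]
R4 ← R4 − (1/2)·R1: [0, 0, 0]
R5 ← R5 − (1/2)·R1: [0, 0, 0]
1 nonzero row, so rank(BM) = 1.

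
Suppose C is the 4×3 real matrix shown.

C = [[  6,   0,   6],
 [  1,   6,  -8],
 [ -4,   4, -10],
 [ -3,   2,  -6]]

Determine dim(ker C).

1

Row reduce to echelon form.
R2 ← R2 − (1/6)·R1: [0, 6, -9]
R3 ← R3 + (2/3)·R1: [0, 4, -6]
R4 ← R4 + (1/2)·R1: [0, 2, -3]
R3 ← R3 − (2/3)·R2: [0, 0, 0]
R4 ← R4 − (1/3)·R2: [0, 0, 0]
2 nonzero rows, so rank(C) = 2.
C has 3 columns; by rank–nullity, nullity = 3 − 2 = 1.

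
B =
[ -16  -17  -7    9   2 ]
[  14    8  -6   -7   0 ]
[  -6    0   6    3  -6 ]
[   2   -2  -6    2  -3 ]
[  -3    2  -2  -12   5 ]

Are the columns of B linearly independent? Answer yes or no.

Row reduce B to echelon form.
R2 ← R2 + (7/8)·R1: [0, -55/8, -97/8, 7/8, 7/4]
R3 ← R3 − (3/8)·R1: [0, 51/8, 69/8, -3/8, -27/4]
R4 ← R4 + (1/8)·R1: [0, -33/8, -55/8, 25/8, -11/4]
R5 ← R5 − (3/16)·R1: [0, 83/16, -11/16, -219/16, 37/8]
R3 ← R3 + (51/55)·R2: [0, 0, -144/55, 24/55, -282/55]
R4 ← R4 − (3/5)·R2: [0, 0, 2/5, 13/5, -19/5]
R5 ← R5 + (83/110)·R2: [0, 0, -541/55, -1433/110, 327/55]
R4 ← R4 + (11/72)·R3: [0, 0, 0, 8/3, -55/12]
R5 ← R5 − (541/144)·R3: [0, 0, 0, -44/3, 605/24]
R5 ← R5 + (11/2)·R4: [0, 0, 0, 0, 0]
4 pivots among 5 columns.
Only 4 < 5 pivot columns, so the columns are linearly dependent.

no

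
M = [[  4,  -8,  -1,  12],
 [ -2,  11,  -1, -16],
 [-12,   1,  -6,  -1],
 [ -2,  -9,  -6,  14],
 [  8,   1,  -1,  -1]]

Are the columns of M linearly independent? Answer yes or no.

no

Row reduce M to echelon form.
R2 ← R2 + (1/2)·R1: [0, 7, -3/2, -10]
R3 ← R3 + (3)·R1: [0, -23, -9, 35]
R4 ← R4 + (1/2)·R1: [0, -13, -13/2, 20]
R5 ← R5 − (2)·R1: [0, 17, 1, -25]
R3 ← R3 + (23/7)·R2: [0, 0, -195/14, 15/7]
R4 ← R4 + (13/7)·R2: [0, 0, -65/7, 10/7]
R5 ← R5 − (17/7)·R2: [0, 0, 65/14, -5/7]
R4 ← R4 − (2/3)·R3: [0, 0, 0, 0]
R5 ← R5 + (1/3)·R3: [0, 0, 0, 0]
3 pivots among 4 columns.
Only 3 < 4 pivot columns, so the columns are linearly dependent.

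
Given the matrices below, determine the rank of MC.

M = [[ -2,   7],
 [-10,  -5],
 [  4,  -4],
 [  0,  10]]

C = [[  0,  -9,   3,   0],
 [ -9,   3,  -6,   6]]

First compute MC:
[[-63,  39, -48,  42],
 [ 45,  75,   0, -30],
 [ 36, -48,  36, -24],
 [-90,  30, -60,  60]]
Now row reduce the product.
R2 ← R2 + (5/7)·R1: [0, 720/7, -240/7, 0]
R3 ← R3 + (4/7)·R1: [0, -180/7, 60/7, 0]
R4 ← R4 − (10/7)·R1: [0, -180/7, 60/7, 0]
R3 ← R3 + (1/4)·R2: [0, 0, 0, 0]
R4 ← R4 + (1/4)·R2: [0, 0, 0, 0]
2 nonzero rows, so rank(MC) = 2.

2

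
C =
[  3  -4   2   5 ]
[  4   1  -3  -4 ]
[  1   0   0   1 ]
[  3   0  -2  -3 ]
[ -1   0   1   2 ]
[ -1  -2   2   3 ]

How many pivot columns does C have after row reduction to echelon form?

Row reduce to echelon form.
R2 ← R2 − (4/3)·R1: [0, 19/3, -17/3, -32/3]
R3 ← R3 − (1/3)·R1: [0, 4/3, -2/3, -2/3]
R4 ← R4 − R1: [0, 4, -4, -8]
R5 ← R5 + (1/3)·R1: [0, -4/3, 5/3, 11/3]
R6 ← R6 + (1/3)·R1: [0, -10/3, 8/3, 14/3]
R3 ← R3 − (4/19)·R2: [0, 0, 10/19, 30/19]
R4 ← R4 − (12/19)·R2: [0, 0, -8/19, -24/19]
R5 ← R5 + (4/19)·R2: [0, 0, 9/19, 27/19]
R6 ← R6 + (10/19)·R2: [0, 0, -6/19, -18/19]
R4 ← R4 + (4/5)·R3: [0, 0, 0, 0]
R5 ← R5 − (9/10)·R3: [0, 0, 0, 0]
R6 ← R6 + (3/5)·R3: [0, 0, 0, 0]
Echelon form has 3 nonzero rows, so rank(C) = 3.
Each nonzero row contributes one pivot column: 3 pivot columns.

3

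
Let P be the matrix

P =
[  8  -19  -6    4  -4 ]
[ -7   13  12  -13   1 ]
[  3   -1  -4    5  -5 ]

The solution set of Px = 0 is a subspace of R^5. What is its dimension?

Row reduce to echelon form.
R2 ← R2 + (7/8)·R1: [0, -29/8, 27/4, -19/2, -5/2]
R3 ← R3 − (3/8)·R1: [0, 49/8, -7/4, 7/2, -7/2]
R3 ← R3 + (49/29)·R2: [0, 0, 280/29, -364/29, -224/29]
3 nonzero rows, so rank(P) = 3.
P has 5 columns; by rank–nullity, nullity = 5 − 3 = 2.

2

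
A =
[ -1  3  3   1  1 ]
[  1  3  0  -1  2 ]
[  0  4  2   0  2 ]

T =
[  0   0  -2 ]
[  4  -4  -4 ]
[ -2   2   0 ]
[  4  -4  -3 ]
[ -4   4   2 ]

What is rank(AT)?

2

First compute AT:
[[  6,  -6, -11],
 [  0,   0,  -7],
 [  4,  -4, -12]]
Now row reduce the product.
R3 ← R3 − (2/3)·R1: [0, 0, -14/3]
R3 ← R3 − (2/3)·R2: [0, 0, 0]
2 nonzero rows, so rank(AT) = 2.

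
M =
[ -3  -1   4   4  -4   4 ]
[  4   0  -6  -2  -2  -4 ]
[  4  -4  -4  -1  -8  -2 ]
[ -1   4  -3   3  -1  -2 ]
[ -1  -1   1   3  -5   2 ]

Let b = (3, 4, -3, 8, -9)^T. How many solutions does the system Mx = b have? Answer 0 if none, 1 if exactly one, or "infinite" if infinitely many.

Row reduce the augmented matrix [M | b].
R2 ← R2 + (4/3)·R1: [0, -4/3, -2/3, 10/3, -22/3, 4/3, 8]
R3 ← R3 + (4/3)·R1: [0, -16/3, 4/3, 13/3, -40/3, 10/3, 1]
R4 ← R4 − (1/3)·R1: [0, 13/3, -13/3, 5/3, 1/3, -10/3, 7]
R5 ← R5 − (1/3)·R1: [0, -2/3, -1/3, 5/3, -11/3, 2/3, -10]
R3 ← R3 − (4)·R2: [0, 0, 4, -9, 16, -2, -31]
R4 ← R4 + (13/4)·R2: [0, 0, -13/2, 25/2, -47/2, 1, 33]
R5 ← R5 − (1/2)·R2: [0, 0, 0, 0, 0, 0, -14]
R4 ← R4 + (13/8)·R3: [0, 0, 0, -17/8, 5/2, -9/4, -139/8]
The echelon form has 5 nonzero rows; the last pivot sits in the augmented column, so rank(M) = 4 but rank([M|b]) = 5.
Since the ranks differ, the system is inconsistent.
It has no solutions.

0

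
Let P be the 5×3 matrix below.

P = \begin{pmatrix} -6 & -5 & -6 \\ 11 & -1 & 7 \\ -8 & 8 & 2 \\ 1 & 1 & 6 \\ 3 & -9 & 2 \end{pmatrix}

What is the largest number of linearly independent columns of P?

3

Row reduce to echelon form.
R2 ← R2 + (11/6)·R1: [0, -61/6, -4]
R3 ← R3 − (4/3)·R1: [0, 44/3, 10]
R4 ← R4 + (1/6)·R1: [0, 1/6, 5]
R5 ← R5 + (1/2)·R1: [0, -23/2, -1]
R3 ← R3 + (88/61)·R2: [0, 0, 258/61]
R4 ← R4 + (1/61)·R2: [0, 0, 301/61]
R5 ← R5 − (69/61)·R2: [0, 0, 215/61]
R4 ← R4 − (7/6)·R3: [0, 0, 0]
R5 ← R5 − (5/6)·R3: [0, 0, 0]
Echelon form has 3 nonzero rows, so rank(P) = 3.
The rank gives the maximum number of linearly independent columns: 3.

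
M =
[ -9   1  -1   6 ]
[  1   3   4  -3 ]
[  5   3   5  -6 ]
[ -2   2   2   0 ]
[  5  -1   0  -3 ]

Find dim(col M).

Row reduce to echelon form.
R2 ← R2 + (1/9)·R1: [0, 28/9, 35/9, -7/3]
R3 ← R3 + (5/9)·R1: [0, 32/9, 40/9, -8/3]
R4 ← R4 − (2/9)·R1: [0, 16/9, 20/9, -4/3]
R5 ← R5 + (5/9)·R1: [0, -4/9, -5/9, 1/3]
R3 ← R3 − (8/7)·R2: [0, 0, 0, 0]
R4 ← R4 − (4/7)·R2: [0, 0, 0, 0]
R5 ← R5 + (1/7)·R2: [0, 0, 0, 0]
Echelon form has 2 nonzero rows, so rank(M) = 2.
The column space has dimension equal to the rank: 2.

2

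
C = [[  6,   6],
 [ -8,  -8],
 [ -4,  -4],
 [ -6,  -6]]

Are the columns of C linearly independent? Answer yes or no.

no

Row reduce C to echelon form.
R2 ← R2 + (4/3)·R1: [0, 0]
R3 ← R3 + (2/3)·R1: [0, 0]
R4 ← R4 + R1: [0, 0]
1 pivot among 2 columns.
Only 1 < 2 pivot columns, so the columns are linearly dependent.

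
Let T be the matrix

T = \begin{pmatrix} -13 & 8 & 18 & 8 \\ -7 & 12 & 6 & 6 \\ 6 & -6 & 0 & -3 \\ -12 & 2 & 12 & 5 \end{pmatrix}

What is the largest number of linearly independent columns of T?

3

Row reduce to echelon form.
R2 ← R2 − (7/13)·R1: [0, 100/13, -48/13, 22/13]
R3 ← R3 + (6/13)·R1: [0, -30/13, 108/13, 9/13]
R4 ← R4 − (12/13)·R1: [0, -70/13, -60/13, -31/13]
R3 ← R3 + (3/10)·R2: [0, 0, 36/5, 6/5]
R4 ← R4 + (7/10)·R2: [0, 0, -36/5, -6/5]
R4 ← R4 + R3: [0, 0, 0, 0]
Echelon form has 3 nonzero rows, so rank(T) = 3.
The rank gives the maximum number of linearly independent columns: 3.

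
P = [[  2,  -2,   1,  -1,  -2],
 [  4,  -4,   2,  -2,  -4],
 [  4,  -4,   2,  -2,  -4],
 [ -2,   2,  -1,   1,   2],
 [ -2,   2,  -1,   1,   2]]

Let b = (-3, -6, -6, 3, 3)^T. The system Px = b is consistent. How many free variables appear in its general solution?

4

Row reduce the augmented matrix [P | b].
R2 ← R2 − (2)·R1: [0, 0, 0, 0, 0, 0]
R3 ← R3 − (2)·R1: [0, 0, 0, 0, 0, 0]
R4 ← R4 + R1: [0, 0, 0, 0, 0, 0]
R5 ← R5 + R1: [0, 0, 0, 0, 0, 0]
The echelon form has 1 nonzero rows, and every pivot lies in the first 5 columns, so rank(P) = rank([P|b]) = 1.
The system is consistent.
Free variables = (unknowns) − (rank) = 5 − 1 = 4.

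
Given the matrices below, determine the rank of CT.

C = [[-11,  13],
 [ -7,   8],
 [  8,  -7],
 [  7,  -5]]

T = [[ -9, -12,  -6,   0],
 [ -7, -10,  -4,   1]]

First compute CT:
[[  8,   2,  14,  13],
 [  7,   4,  10,   8],
 [-23, -26, -20,  -7],
 [-28, -34, -22,  -5]]
Now row reduce the product.
R2 ← R2 − (7/8)·R1: [0, 9/4, -9/4, -27/8]
R3 ← R3 + (23/8)·R1: [0, -81/4, 81/4, 243/8]
R4 ← R4 + (7/2)·R1: [0, -27, 27, 81/2]
R3 ← R3 + (9)·R2: [0, 0, 0, 0]
R4 ← R4 + (12)·R2: [0, 0, 0, 0]
2 nonzero rows, so rank(CT) = 2.

2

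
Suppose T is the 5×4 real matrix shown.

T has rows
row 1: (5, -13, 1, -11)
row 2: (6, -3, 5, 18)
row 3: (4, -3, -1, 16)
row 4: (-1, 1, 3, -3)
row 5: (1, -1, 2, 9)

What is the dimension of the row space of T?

Row reduce to echelon form.
R2 ← R2 − (6/5)·R1: [0, 63/5, 19/5, 156/5]
R3 ← R3 − (4/5)·R1: [0, 37/5, -9/5, 124/5]
R4 ← R4 + (1/5)·R1: [0, -8/5, 16/5, -26/5]
R5 ← R5 − (1/5)·R1: [0, 8/5, 9/5, 56/5]
R3 ← R3 − (37/63)·R2: [0, 0, -254/63, 136/21]
R4 ← R4 + (8/63)·R2: [0, 0, 232/63, -26/21]
R5 ← R5 − (8/63)·R2: [0, 0, 83/63, 152/21]
R4 ← R4 + (116/127)·R3: [0, 0, 0, 594/127]
R5 ← R5 + (83/254)·R3: [0, 0, 0, 1188/127]
R5 ← R5 − (2)·R4: [0, 0, 0, 0]
Echelon form has 4 nonzero rows, so rank(T) = 4.
The row space has dimension equal to the rank: 4.

4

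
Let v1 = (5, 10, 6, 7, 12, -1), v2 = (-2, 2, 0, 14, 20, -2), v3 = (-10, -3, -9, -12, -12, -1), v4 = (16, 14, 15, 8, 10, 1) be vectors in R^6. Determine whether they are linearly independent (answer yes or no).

Form the matrix with these vectors as rows and row reduce.
R2 ← R2 + (2/5)·R1: [0, 6, 12/5, 84/5, 124/5, -12/5]
R3 ← R3 + (2)·R1: [0, 17, 3, 2, 12, -3]
R4 ← R4 − (16/5)·R1: [0, -18, -21/5, -72/5, -142/5, 21/5]
R3 ← R3 − (17/6)·R2: [0, 0, -19/5, -228/5, -874/15, 19/5]
R4 ← R4 + (3)·R2: [0, 0, 3, 36, 46, -3]
R4 ← R4 + (15/19)·R3: [0, 0, 0, 0, 0, 0]
3 nonzero rows, so the 4 vectors span a space of dimension 3.
Since 3 < 4, the vectors are linearly dependent.

no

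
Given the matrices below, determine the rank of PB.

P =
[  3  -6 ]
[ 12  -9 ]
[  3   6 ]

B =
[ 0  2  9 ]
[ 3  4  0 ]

First compute PB:
[[-18, -18,  27],
 [-27, -12, 108],
 [ 18,  30,  27]]
Now row reduce the product.
R2 ← R2 − (3/2)·R1: [0, 15, 135/2]
R3 ← R3 + R1: [0, 12, 54]
R3 ← R3 − (4/5)·R2: [0, 0, 0]
2 nonzero rows, so rank(PB) = 2.

2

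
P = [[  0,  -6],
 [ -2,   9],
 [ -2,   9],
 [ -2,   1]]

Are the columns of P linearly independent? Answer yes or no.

yes

Row reduce P to echelon form.
Swap R1 ↔ R2
R3 ← R3 − R1: [0, 0]
R4 ← R4 − R1: [0, -8]
R4 ← R4 − (4/3)·R2: [0, 0]
2 pivots among 2 columns.
Every column is a pivot column, so the columns are linearly independent.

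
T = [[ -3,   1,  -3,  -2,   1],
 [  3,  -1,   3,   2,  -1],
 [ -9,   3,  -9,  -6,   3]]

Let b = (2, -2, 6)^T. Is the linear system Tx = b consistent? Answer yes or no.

Row reduce the augmented matrix [T | b].
R2 ← R2 + R1: [0, 0, 0, 0, 0, 0]
R3 ← R3 − (3)·R1: [0, 0, 0, 0, 0, 0]
The echelon form has 1 nonzero rows, and every pivot lies in the first 5 columns, so rank(T) = rank([T|b]) = 1.
The system is consistent.

yes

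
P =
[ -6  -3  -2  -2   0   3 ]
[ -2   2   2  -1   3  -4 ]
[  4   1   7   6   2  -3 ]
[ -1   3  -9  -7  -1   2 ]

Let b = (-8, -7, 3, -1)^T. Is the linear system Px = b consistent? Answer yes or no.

Row reduce the augmented matrix [P | b].
R2 ← R2 − (1/3)·R1: [0, 3, 8/3, -1/3, 3, -5, -13/3]
R3 ← R3 + (2/3)·R1: [0, -1, 17/3, 14/3, 2, -1, -7/3]
R4 ← R4 − (1/6)·R1: [0, 7/2, -26/3, -20/3, -1, 3/2, 1/3]
R3 ← R3 + (1/3)·R2: [0, 0, 59/9, 41/9, 3, -8/3, -34/9]
R4 ← R4 − (7/6)·R2: [0, 0, -106/9, -113/18, -9/2, 22/3, 97/18]
R4 ← R4 + (106/59)·R3: [0, 0, 0, 225/118, 105/118, 150/59, -165/118]
The echelon form has 4 nonzero rows, and every pivot lies in the first 6 columns, so rank(P) = rank([P|b]) = 4.
The system is consistent.

yes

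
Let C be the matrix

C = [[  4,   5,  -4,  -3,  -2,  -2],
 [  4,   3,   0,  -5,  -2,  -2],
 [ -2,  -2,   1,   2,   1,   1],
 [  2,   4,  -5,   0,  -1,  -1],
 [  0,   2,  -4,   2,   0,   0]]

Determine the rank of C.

2

Row reduce to echelon form.
R2 ← R2 − R1: [0, -2, 4, -2, 0, 0]
R3 ← R3 + (1/2)·R1: [0, 1/2, -1, 1/2, 0, 0]
R4 ← R4 − (1/2)·R1: [0, 3/2, -3, 3/2, 0, 0]
R3 ← R3 + (1/4)·R2: [0, 0, 0, 0, 0, 0]
R4 ← R4 + (3/4)·R2: [0, 0, 0, 0, 0, 0]
R5 ← R5 + R2: [0, 0, 0, 0, 0, 0]
Echelon form has 2 nonzero rows, so rank(C) = 2.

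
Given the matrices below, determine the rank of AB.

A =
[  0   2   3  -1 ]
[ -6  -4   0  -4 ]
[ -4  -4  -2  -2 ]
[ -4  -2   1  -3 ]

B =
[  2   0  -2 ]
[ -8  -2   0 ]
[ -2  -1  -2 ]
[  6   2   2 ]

First compute AB:
[[-28,  -9,  -8],
 [ -4,   0,   4],
 [ 16,   6,   8],
 [-12,  -3,   0]]
Now row reduce the product.
R2 ← R2 − (1/7)·R1: [0, 9/7, 36/7]
R3 ← R3 + (4/7)·R1: [0, 6/7, 24/7]
R4 ← R4 − (3/7)·R1: [0, 6/7, 24/7]
R3 ← R3 − (2/3)·R2: [0, 0, 0]
R4 ← R4 − (2/3)·R2: [0, 0, 0]
2 nonzero rows, so rank(AB) = 2.

2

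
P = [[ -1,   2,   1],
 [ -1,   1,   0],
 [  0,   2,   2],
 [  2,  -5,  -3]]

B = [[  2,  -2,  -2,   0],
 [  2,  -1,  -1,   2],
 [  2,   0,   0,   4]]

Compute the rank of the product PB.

2

First compute PB:
[[  4,   0,   0,   8],
 [  0,   1,   1,   2],
 [  8,  -2,  -2,  12],
 [-12,   1,   1, -22]]
Now row reduce the product.
R3 ← R3 − (2)·R1: [0, -2, -2, -4]
R4 ← R4 + (3)·R1: [0, 1, 1, 2]
R3 ← R3 + (2)·R2: [0, 0, 0, 0]
R4 ← R4 − R2: [0, 0, 0, 0]
2 nonzero rows, so rank(PB) = 2.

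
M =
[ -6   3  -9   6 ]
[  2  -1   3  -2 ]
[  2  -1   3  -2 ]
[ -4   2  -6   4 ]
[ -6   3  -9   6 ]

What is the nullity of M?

Row reduce to echelon form.
R2 ← R2 + (1/3)·R1: [0, 0, 0, 0]
R3 ← R3 + (1/3)·R1: [0, 0, 0, 0]
R4 ← R4 − (2/3)·R1: [0, 0, 0, 0]
R5 ← R5 − R1: [0, 0, 0, 0]
1 nonzero row, so rank(M) = 1.
M has 4 columns; by rank–nullity, nullity = 4 − 1 = 3.

3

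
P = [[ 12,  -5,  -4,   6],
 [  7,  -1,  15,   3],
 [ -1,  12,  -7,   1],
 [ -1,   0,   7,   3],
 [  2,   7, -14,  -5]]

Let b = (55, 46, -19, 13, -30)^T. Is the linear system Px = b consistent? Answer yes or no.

Row reduce the augmented matrix [P | b].
R2 ← R2 − (7/12)·R1: [0, 23/12, 52/3, -1/2, 167/12]
R3 ← R3 + (1/12)·R1: [0, 139/12, -22/3, 3/2, -173/12]
R4 ← R4 + (1/12)·R1: [0, -5/12, 20/3, 7/2, 211/12]
R5 ← R5 − (1/6)·R1: [0, 47/6, -40/3, -6, -235/6]
R3 ← R3 − (139/23)·R2: [0, 0, -2578/23, 104/23, -2266/23]
R4 ← R4 + (5/23)·R2: [0, 0, 240/23, 78/23, 474/23]
R5 ← R5 − (94/23)·R2: [0, 0, -1936/23, -91/23, -2209/23]
R4 ← R4 + (120/1289)·R3: [0, 0, 0, 4914/1289, 14742/1289]
R5 ← R5 − (968/1289)·R3: [0, 0, 0, -9477/1289, -28431/1289]
R5 ← R5 + (27/14)·R4: [0, 0, 0, 0, 0]
The echelon form has 4 nonzero rows, and every pivot lies in the first 4 columns, so rank(P) = rank([P|b]) = 4.
The system is consistent.

yes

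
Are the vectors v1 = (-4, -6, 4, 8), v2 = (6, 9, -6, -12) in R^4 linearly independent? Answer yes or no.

Form the matrix with these vectors as rows and row reduce.
R2 ← R2 + (3/2)·R1: [0, 0, 0, 0]
1 nonzero row, so the 2 vectors span a space of dimension 1.
Since 1 < 2, the vectors are linearly dependent.

no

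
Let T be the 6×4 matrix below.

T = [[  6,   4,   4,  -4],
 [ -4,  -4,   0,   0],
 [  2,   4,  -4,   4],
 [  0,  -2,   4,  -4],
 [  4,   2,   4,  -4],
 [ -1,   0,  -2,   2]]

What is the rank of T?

Row reduce to echelon form.
R2 ← R2 + (2/3)·R1: [0, -4/3, 8/3, -8/3]
R3 ← R3 − (1/3)·R1: [0, 8/3, -16/3, 16/3]
R5 ← R5 − (2/3)·R1: [0, -2/3, 4/3, -4/3]
R6 ← R6 + (1/6)·R1: [0, 2/3, -4/3, 4/3]
R3 ← R3 + (2)·R2: [0, 0, 0, 0]
R4 ← R4 − (3/2)·R2: [0, 0, 0, 0]
R5 ← R5 − (1/2)·R2: [0, 0, 0, 0]
R6 ← R6 + (1/2)·R2: [0, 0, 0, 0]
Echelon form has 2 nonzero rows, so rank(T) = 2.

2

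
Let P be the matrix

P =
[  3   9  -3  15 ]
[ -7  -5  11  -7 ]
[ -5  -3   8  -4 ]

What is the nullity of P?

2

Row reduce to echelon form.
R2 ← R2 + (7/3)·R1: [0, 16, 4, 28]
R3 ← R3 + (5/3)·R1: [0, 12, 3, 21]
R3 ← R3 − (3/4)·R2: [0, 0, 0, 0]
2 nonzero rows, so rank(P) = 2.
P has 4 columns; by rank–nullity, nullity = 4 − 2 = 2.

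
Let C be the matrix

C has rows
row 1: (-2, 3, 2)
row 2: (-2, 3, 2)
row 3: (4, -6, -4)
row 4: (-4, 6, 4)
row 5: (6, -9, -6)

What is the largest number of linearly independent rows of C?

1

Row reduce to echelon form.
R2 ← R2 − R1: [0, 0, 0]
R3 ← R3 + (2)·R1: [0, 0, 0]
R4 ← R4 − (2)·R1: [0, 0, 0]
R5 ← R5 + (3)·R1: [0, 0, 0]
Echelon form has 1 nonzero row, so rank(C) = 1.
The rank gives the maximum number of linearly independent rows: 1.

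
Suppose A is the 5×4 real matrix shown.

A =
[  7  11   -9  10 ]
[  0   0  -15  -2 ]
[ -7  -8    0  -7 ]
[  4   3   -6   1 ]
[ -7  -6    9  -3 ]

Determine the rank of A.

Row reduce to echelon form.
R3 ← R3 + R1: [0, 3, -9, 3]
R4 ← R4 − (4/7)·R1: [0, -23/7, -6/7, -33/7]
R5 ← R5 + R1: [0, 5, 0, 7]
Swap R2 ↔ R3
R4 ← R4 + (23/21)·R2: [0, 0, -75/7, -10/7]
R5 ← R5 − (5/3)·R2: [0, 0, 15, 2]
R4 ← R4 − (5/7)·R3: [0, 0, 0, 0]
R5 ← R5 + R3: [0, 0, 0, 0]
Echelon form has 3 nonzero rows, so rank(A) = 3.

3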